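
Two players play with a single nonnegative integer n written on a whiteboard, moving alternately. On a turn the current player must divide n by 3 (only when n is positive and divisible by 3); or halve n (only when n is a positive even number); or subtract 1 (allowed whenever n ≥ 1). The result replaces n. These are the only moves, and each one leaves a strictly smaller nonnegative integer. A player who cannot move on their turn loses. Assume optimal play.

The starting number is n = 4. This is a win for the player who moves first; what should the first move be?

Move to 2.

Compute win/loss labels from the base case upward. A position with no move is L. Any other position is W if it can reach an L in one move, else L.
n=0: no move → L
n=1: can move to 0, which is L ⇒ W
n=2: the only move is to 1(W), a W ⇒ L
n=3: can move to 2, which is L ⇒ W
n=4: can move to 2, which is L ⇒ W
From 4, the L positions reachable in one move are: 2.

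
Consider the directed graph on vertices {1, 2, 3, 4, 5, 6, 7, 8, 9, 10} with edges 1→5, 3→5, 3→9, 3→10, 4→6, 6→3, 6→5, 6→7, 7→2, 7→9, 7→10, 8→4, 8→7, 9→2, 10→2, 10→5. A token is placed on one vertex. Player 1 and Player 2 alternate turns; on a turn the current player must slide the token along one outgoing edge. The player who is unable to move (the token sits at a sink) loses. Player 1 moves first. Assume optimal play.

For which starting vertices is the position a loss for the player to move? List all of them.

Build the W/L table. Terminal = L. A non-terminal position is W if it has a move to some L; otherwise it is L.
Every edge goes from a vertex to one that appears earlier in the order 5, 2, 10, 9, 7, 3, 6, 1, 4, 8, so processing vertices in that order labels each vertex after all of its successors.
5: no outgoing edge → L
2: no outgoing edge → L
10: W (go to 2, an L position)
9: W (go to 2, an L position)
7: W (go to 2, an L position)
3: W (go to 5, an L position)
6: W (go to 5, an L position)
1: W (go to 5, an L position)
4: L (sole option 6(W) is W)
8: W (go to 4, an L position)
The losing starting vertices are exactly the entries labelled L in this table (3 of them).

2, 4, 5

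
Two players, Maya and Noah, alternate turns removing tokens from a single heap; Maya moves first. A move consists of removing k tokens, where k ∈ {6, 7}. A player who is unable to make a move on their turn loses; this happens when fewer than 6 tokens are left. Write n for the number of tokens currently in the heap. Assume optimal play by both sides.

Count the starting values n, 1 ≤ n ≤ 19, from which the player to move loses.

11

Classify positions by backward induction: terminal positions (no move available) are L. From any other position, the mover wins iff some move reaches an L.
n=0: no move → L
n=1: no move → L
n=2: no move → L
n=3: no move → L
n=4: no move → L
n=5: no move → L
n=6: can move to 0, which is L ⇒ W
n=7: can move to 1, which is L ⇒ W
n=8: can move to 2, which is L ⇒ W
n=9: can move to 3, which is L ⇒ W
n=10: can move to 4, which is L ⇒ W
n=11: can move to 5, which is L ⇒ W
n=12: can move to 5, which is L ⇒ W
n=13: moves to 7(W), 6(W); every one is W ⇒ L
n=14: moves to 8(W), 7(W); every one is W ⇒ L
n=15: moves to 9(W), 8(W); every one is W ⇒ L
n=16: moves to 10(W), 9(W); every one is W ⇒ L
n=17: moves to 11(W), 10(W); every one is W ⇒ L
n=18: moves to 12(W), 11(W); every one is W ⇒ L
n=19: can move to 13, which is L ⇒ W
L entries with 1 ≤ n ≤ 19 (n=0 is outside the asked range and is not counted): n = 1, 2, 3, 4, 5, 13, 14, 15, 16, 17, 18; that makes 11.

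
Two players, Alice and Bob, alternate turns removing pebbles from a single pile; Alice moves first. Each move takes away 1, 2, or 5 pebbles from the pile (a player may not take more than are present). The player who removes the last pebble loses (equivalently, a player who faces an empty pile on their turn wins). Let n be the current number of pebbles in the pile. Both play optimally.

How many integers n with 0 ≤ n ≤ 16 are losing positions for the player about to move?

Use the standard recursion: the mover wins at a terminal position; elsewhere, the mover wins exactly when some move hands the opponent an L position.
n=0: no move; the opponent has just taken the last pebble and therefore loses → W
n=1: →0(W) only, which is W, so L
n=2: →1(L), so W
n=3: →1(L), so W
n=4: →3(W), 2(W) — all W, so L
n=5: →4(L), so W
n=6: →4(L), so W
n=7: →6(W), 5(W), 2(W) — all W, so L
n=8: →7(L), so W
n=9: →7(L), so W
n=10: →9(W), 8(W), 5(W) — all W, so L
n=11: →10(L), so W
n=12: →10(L), so W
n=13: →12(W), 11(W), 8(W) — all W, so L
n=14: →13(L), so W
n=15: →13(L), so W
n=16: →15(W), 14(W), 11(W) — all W, so L
L entries with 0 ≤ n ≤ 16: n = 1, 4, 7, 10, 13, 16; that makes 6.

6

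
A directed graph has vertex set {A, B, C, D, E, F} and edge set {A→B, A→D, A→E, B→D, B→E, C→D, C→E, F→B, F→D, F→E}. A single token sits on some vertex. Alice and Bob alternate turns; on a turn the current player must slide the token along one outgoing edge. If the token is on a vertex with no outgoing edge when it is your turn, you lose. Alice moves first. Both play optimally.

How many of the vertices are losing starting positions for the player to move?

Label each position W (a win for the player to move) or L (a loss). A position with no legal move is L; any other position is W exactly when some move reaches an L, and L when every move reaches a W.
Every edge goes from a vertex to one that appears earlier in the order E, D, B, A, C, F, so processing vertices in that order labels each vertex after all of its successors.
E: no outgoing edge → L
D: no outgoing edge → L
B: can move to D, which is L ⇒ W
A: can move to D, which is L ⇒ W
C: can move to D, which is L ⇒ W
F: can move to D, which is L ⇒ W
The L vertices are D, E; that is 2 in all.

2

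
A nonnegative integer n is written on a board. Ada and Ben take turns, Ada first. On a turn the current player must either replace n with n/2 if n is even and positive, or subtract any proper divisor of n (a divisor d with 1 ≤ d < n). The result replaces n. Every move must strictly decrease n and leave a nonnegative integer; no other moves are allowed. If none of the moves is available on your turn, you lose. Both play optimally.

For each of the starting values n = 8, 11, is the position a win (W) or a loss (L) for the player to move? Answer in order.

Classify positions by backward induction: terminal positions (no move available) are L. From any other position, the mover wins iff some move reaches an L.
n=0: no move → L
n=1: no move → L
n=2: W (go to 1, an L position)
n=3: L (sole option 2(W) is W)
n=4: W (go to 3, an L position)
n=5: L (sole option 4(W) is W)
n=6: W (go to 3, an L position)
n=7: L (sole option 6(W) is W)
n=8: W (go to 7, an L position)
n=9: L (options 6(W), 8(W) are all W)
n=10: W (go to 5, an L position)
n=11: L (sole option 10(W) is W)

8: W, 11: L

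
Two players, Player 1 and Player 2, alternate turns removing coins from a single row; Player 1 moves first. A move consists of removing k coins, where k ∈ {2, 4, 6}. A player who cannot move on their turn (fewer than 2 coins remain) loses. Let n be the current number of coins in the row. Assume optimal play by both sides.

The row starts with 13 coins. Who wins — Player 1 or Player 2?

Use the standard recursion: the mover loses at a terminal position; elsewhere, the mover wins exactly when some move hands the opponent an L position.
n=0: no move → L
n=1: no move → L
n=2: W (go to 0, an L position)
n=3: W (go to 1, an L position)
n=4: W (go to 0, an L position)
n=5: W (go to 1, an L position)
n=6: W (go to 0, an L position)
n=7: W (go to 1, an L position)
n=8: L (options 6(W), 4(W), 2(W) are all W)
n=9: L (options 7(W), 5(W), 3(W) are all W)
n=10: W (go to 8, an L position)
n=11: W (go to 9, an L position)
n=12: W (go to 8, an L position)
n=13: W (go to 9, an L position)
From 13 Player 1 can remove 4, leaving 9, reaching an L position.

Player 1 wins.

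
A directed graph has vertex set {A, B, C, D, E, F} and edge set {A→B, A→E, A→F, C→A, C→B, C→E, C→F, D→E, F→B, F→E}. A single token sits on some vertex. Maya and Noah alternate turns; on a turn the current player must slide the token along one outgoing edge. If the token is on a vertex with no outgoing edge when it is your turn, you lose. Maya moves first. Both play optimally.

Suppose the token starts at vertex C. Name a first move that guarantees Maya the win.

Move to B.

Use the standard recursion: the mover loses at a terminal position; elsewhere, the mover wins exactly when some move hands the opponent an L position.
Every edge goes from a vertex to one that appears earlier in the order E, B, F, A, C, D, so processing vertices in that order labels each vertex after all of its successors.
E: no outgoing edge → L
B: no outgoing edge → L
F: →B(L), so W
A: →B(L), so W
C: →B(L), so W
D: →E(L), so W
From C, the L positions reachable in one move are: B, E. Any move reaching one of these is winning.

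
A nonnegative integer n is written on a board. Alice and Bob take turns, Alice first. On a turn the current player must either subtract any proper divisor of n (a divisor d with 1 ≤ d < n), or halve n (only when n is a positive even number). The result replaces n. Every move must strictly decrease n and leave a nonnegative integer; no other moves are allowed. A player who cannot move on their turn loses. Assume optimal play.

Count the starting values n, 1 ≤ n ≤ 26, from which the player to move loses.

Use the standard recursion: the mover loses at a terminal position; elsewhere, the mover wins exactly when some move hands the opponent an L position.
n=0: no move → L
n=1: no move → L
n=2: can move to 1, which is L ⇒ W
n=3: the only move is to 2(W), a W ⇒ L
n=4: can move to 3, which is L ⇒ W
n=5: the only move is to 4(W), a W ⇒ L
n=6: can move to 3, which is L ⇒ W
n=7: the only move is to 6(W), a W ⇒ L
n=8: can move to 7, which is L ⇒ W
n=9: moves to 6(W), 8(W); every one is W ⇒ L
n=10: can move to 5, which is L ⇒ W
n=11: the only move is to 10(W), a W ⇒ L
n=12: can move to 9, which is L ⇒ W
n=13: the only move is to 12(W), a W ⇒ L
n=14: can move to 7, which is L ⇒ W
n=15: moves to 10(W), 12(W), 14(W); every one is W ⇒ L
n=16: can move to 15, which is L ⇒ W
n=17: the only move is to 16(W), a W ⇒ L
n=18: can move to 9, which is L ⇒ W
n=19: the only move is to 18(W), a W ⇒ L
n=20: can move to 15, which is L ⇒ W
n=21: moves to 14(W), 18(W), 20(W); every one is W ⇒ L
n=22: can move to 11, which is L ⇒ W
n=23: the only move is to 22(W), a W ⇒ L
n=24: can move to 21, which is L ⇒ W
n=25: moves to 20(W), 24(W); every one is W ⇒ L
n=26: can move to 13, which is L ⇒ W
L entries with 1 ≤ n ≤ 26 (n=0 is outside the asked range and is not counted): n = 1, 3, 5, 7, 9, 11, 13, 15, 17, 19, 21, 23, 25; that makes 13.

13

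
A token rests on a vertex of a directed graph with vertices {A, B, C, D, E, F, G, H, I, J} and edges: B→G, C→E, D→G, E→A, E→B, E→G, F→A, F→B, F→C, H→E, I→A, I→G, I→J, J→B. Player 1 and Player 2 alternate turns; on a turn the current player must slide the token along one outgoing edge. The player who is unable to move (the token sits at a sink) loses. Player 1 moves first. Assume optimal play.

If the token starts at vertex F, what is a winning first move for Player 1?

Move to C.

Classify positions by backward induction: terminal positions (no move available) are L. From any other position, the mover wins iff some move reaches an L.
Every edge goes from a vertex to one that appears earlier in the order A, G, B, J, D, E, H, C, F, I, so processing vertices in that order labels each vertex after all of its successors.
A: no outgoing edge → L
G: no outgoing edge → L
B: reaches L-position G → W
J: only reaches B(W), which is W → L
D: reaches L-position G → W
E: reaches L-position G → W
H: only reaches E(W), which is W → L
C: only reaches E(W), which is W → L
F: reaches L-position C → W
I: reaches L-position J → W
From F, the L positions reachable in one move are: C, A. Any move reaching one of these is winning.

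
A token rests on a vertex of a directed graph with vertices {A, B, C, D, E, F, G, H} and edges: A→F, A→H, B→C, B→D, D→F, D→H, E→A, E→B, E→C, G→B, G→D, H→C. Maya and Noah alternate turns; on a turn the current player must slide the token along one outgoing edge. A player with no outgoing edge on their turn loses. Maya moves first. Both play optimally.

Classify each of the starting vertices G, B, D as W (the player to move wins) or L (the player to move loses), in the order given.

G: L, B: W, D: W

Positions with no move are L. A position that does have a move is losing for the player to move precisely when every available move leads to a winning position for the opponent. Fill in the labels:
Every edge goes from a vertex to one that appears earlier in the order C, F, H, D, A, B, G, E, so processing vertices in that order labels each vertex after all of its successors.
C: no outgoing edge → L
F: no outgoing edge → L
H: →C(L), so W
D: →F(L), so W
A: →F(L), so W
B: →C(L), so W
G: →B(W), D(W) — all W, so L
E: →C(L), so W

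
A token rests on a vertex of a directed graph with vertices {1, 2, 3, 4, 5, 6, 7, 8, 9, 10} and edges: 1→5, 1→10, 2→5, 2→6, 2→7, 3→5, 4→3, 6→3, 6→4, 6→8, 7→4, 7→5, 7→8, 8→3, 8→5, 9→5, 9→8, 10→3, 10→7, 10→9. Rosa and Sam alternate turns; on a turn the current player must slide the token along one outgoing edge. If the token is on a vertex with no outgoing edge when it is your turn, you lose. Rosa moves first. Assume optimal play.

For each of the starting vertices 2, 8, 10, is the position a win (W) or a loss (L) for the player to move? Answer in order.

Positions with no move are L. A position that does have a move is losing for the player to move precisely when every available move leads to a winning position for the opponent. Fill in the labels:
Every edge goes from a vertex to one that appears earlier in the order 5, 3, 8, 4, 9, 7, 6, 10, 1, 2, so processing vertices in that order labels each vertex after all of its successors.
5: no outgoing edge → L
3: W (go to 5, an L position)
8: W (go to 5, an L position)
4: L (sole option 3(W) is W)
9: W (go to 5, an L position)
7: W (go to 4, an L position)
6: W (go to 4, an L position)
10: L (options 7(W), 9(W), 3(W) are all W)
1: W (go to 10, an L position)
2: W (go to 5, an L position)

2: W, 8: W, 10: L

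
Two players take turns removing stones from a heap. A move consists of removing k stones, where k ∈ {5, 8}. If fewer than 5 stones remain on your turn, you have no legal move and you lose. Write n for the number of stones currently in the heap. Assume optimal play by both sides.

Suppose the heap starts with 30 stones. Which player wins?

Work bottom-up. With no move the player to move loses. Otherwise the position is W if at least one move leads to an L position for the opponent, and L if every move leads to a W.
n=0: no move → L
n=1: no move → L
n=2: no move → L
n=3: no move → L
n=4: no move → L
n=5: →0(L), so W
n=6: →1(L), so W
n=7: →2(L), so W
n=8: →3(L), so W
n=9: →4(L), so W
n=10: →2(L), so W
n=11: →3(L), so W
n=12: →4(L), so W
n=13: →8(W), 5(W) — all W, so L
n=14: →9(W), 6(W) — all W, so L
n=15: →10(W), 7(W) — all W, so L
n=16: →11(W), 8(W) — all W, so L
n=17: →12(W), 9(W) — all W, so L
n=18: →13(L), so W
n=19: →14(L), so W
n=20: →15(L), so W
n=21: →16(L), so W
n=22: →17(L), so W
n=23: →15(L), so W
n=24: →16(L), so W
n=25: →17(L), so W
n=26: →21(W), 18(W) — all W, so L
n=27: →22(W), 19(W) — all W, so L
n=28: →23(W), 20(W) — all W, so L
n=29: →24(W), 21(W) — all W, so L
n=30: →25(W), 22(W) — all W, so L
Every move from 30 reaches a W position, so the mover loses.

The second player wins.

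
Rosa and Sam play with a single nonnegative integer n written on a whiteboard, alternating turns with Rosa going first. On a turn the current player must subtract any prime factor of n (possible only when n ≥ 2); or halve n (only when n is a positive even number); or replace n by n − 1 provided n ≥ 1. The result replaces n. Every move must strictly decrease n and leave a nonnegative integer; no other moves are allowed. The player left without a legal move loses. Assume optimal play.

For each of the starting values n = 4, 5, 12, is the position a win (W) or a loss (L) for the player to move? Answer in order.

Compute win/loss labels from the base case upward. A position with no move is L. Any other position is W if it can reach an L in one move, else L.
n=0: no move → L
n=1: →0(L), so W
n=2: →0(L), so W
n=3: →0(L), so W
n=4: →2(W), 3(W) — all W, so L
n=5: →0(L), so W
n=6: →4(L), so W
n=7: →0(L), so W
n=8: →4(L), so W
n=9: →6(W), 8(W) — all W, so L
n=10: →9(L), so W
n=11: →0(L), so W
n=12: →9(L), so W

4: L, 5: W, 12: W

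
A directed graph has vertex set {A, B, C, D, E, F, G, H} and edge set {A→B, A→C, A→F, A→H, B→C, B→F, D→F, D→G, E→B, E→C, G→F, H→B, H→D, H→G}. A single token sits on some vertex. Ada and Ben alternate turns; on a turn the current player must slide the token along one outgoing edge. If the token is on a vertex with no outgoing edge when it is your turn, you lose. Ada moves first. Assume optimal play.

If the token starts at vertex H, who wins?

Classify positions by backward induction: terminal positions (no move available) are L. From any other position, the mover wins iff some move reaches an L.
Every edge goes from a vertex to one that appears earlier in the order F, C, G, D, B, H, E, A, so processing vertices in that order labels each vertex after all of its successors.
F: no outgoing edge → L
C: no outgoing edge → L
G: W (go to F, an L position)
D: W (go to F, an L position)
B: W (go to C, an L position)
H: L (options B(W), D(W), G(W) are all W)
E: W (go to C, an L position)
A: W (go to H, an L position)
The starting position H is L: whatever Ada does, the opponent receives a W position.

Ben wins.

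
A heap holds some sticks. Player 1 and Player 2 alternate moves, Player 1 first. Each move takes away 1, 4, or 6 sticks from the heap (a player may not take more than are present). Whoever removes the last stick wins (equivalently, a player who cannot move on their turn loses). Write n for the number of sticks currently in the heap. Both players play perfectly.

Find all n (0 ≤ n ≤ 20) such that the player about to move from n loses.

0, 2, 5, 7, 10, 12, 15, 17, 20

Work bottom-up. With no move the player to move loses. Otherwise the position is W if at least one move leads to an L position for the opponent, and L if every move leads to a W.
n=0: no move → L
n=1: →0(L), so W
n=2: →1(W) only, which is W, so L
n=3: →2(L), so W
n=4: →0(L), so W
n=5: →4(W), 1(W) — all W, so L
n=6: →5(L), so W
n=7: →6(W), 3(W), 1(W) — all W, so L
n=8: →7(L), so W
n=9: →5(L), so W
n=10: →9(W), 6(W), 4(W) — all W, so L
n=11: →10(L), so W
n=12: →11(W), 8(W), 6(W) — all W, so L
n=13: →12(L), so W
n=14: →10(L), so W
n=15: →14(W), 11(W), 9(W) — all W, so L
n=16: →15(L), so W
n=17: →16(W), 13(W), 11(W) — all W, so L
n=18: →17(L), so W
n=19: →15(L), so W
n=20: →19(W), 16(W), 14(W) — all W, so L
The losing starting values of n are exactly the entries labelled L in this table (9 of them).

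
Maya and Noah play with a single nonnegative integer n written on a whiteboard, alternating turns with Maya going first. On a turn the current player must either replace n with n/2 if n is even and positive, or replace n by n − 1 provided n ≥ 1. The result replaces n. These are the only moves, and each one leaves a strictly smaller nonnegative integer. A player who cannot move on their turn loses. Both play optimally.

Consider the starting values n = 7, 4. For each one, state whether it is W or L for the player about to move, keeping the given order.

Use the standard recursion: the mover loses at a terminal position; elsewhere, the mover wins exactly when some move hands the opponent an L position.
n=0: no move → L
n=1: →0(L), so W
n=2: →1(W) only, which is W, so L
n=3: →2(L), so W
n=4: →2(L), so W
n=5: →4(W) only, which is W, so L
n=6: →5(L), so W
n=7: →6(W) only, which is W, so L

7: L, 4: W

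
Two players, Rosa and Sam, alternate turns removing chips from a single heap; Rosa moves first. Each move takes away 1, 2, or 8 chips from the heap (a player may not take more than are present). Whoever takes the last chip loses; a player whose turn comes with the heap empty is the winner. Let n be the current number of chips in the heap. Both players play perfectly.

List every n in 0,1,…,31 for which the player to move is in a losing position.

1, 4, 7, 10, 13, 16, 19, 22, 25, 28, 31

Work bottom-up. With no move the player to move wins. Otherwise the position is W if at least one move leads to an L position for the opponent, and L if every move leads to a W.
n=0: no move; the opponent has just taken the last chip and therefore loses → W
n=1: only reaches 0(W), which is W → L
n=2: reaches L-position 1 → W
n=3: reaches L-position 1 → W
n=4: only reaches 3(W), 2(W), all W → L
n=5: reaches L-position 4 → W
n=6: reaches L-position 4 → W
n=7: only reaches 6(W), 5(W), all W → L
n=8: reaches L-position 7 → W
n=9: reaches L-position 7 → W
n=10: only reaches 9(W), 8(W), 2(W), all W → L
n=11: reaches L-position 10 → W
n=12: reaches L-position 10 → W
n=13: only reaches 12(W), 11(W), 5(W), all W → L
n=14: reaches L-position 13 → W
n=15: reaches L-position 13 → W
n=16: only reaches 15(W), 14(W), 8(W), all W → L
n=17: reaches L-position 16 → W
n=18: reaches L-position 16 → W
n=19: only reaches 18(W), 17(W), 11(W), all W → L
n=20: reaches L-position 19 → W
n=21: reaches L-position 19 → W
n=22: only reaches 21(W), 20(W), 14(W), all W → L
n=23: reaches L-position 22 → W
n=24: reaches L-position 22 → W
n=25: only reaches 24(W), 23(W), 17(W), all W → L
n=26: reaches L-position 25 → W
n=27: reaches L-position 25 → W
n=28: only reaches 27(W), 26(W), 20(W), all W → L
n=29: reaches L-position 28 → W
n=30: reaches L-position 28 → W
n=31: only reaches 30(W), 29(W), 23(W), all W → L
Reading off the rows marked L gives the requested list; there are 11 such values of n.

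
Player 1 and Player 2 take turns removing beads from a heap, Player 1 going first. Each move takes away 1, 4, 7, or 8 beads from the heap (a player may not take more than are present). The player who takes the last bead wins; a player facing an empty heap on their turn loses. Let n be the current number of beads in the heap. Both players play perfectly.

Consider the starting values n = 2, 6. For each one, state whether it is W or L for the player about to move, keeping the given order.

2: L, 6: W

Positions with no move are L. A position that does have a move is losing for the player to move precisely when every available move leads to a winning position for the opponent. Fill in the labels:
n=0: no move → L
n=1: reaches L-position 0 → W
n=2: only reaches 1(W), which is W → L
n=3: reaches L-position 2 → W
n=4: reaches L-position 0 → W
n=5: only reaches 4(W), 1(W), all W → L
n=6: reaches L-position 5 → W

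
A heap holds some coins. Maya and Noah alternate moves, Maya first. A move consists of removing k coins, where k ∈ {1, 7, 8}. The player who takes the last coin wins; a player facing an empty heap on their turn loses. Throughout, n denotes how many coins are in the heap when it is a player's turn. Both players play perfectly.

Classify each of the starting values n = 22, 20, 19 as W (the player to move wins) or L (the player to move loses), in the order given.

22: W, 20: W, 19: L

Positions with no move are L. A position that does have a move is losing for the player to move precisely when every available move leads to a winning position for the opponent. Fill in the labels:
n=0: no move → L
n=1: can move to 0, which is L ⇒ W
n=2: the only move is to 1(W), a W ⇒ L
n=3: can move to 2, which is L ⇒ W
n=4: the only move is to 3(W), a W ⇒ L
n=5: can move to 4, which is L ⇒ W
n=6: the only move is to 5(W), a W ⇒ L
n=7: can move to 6, which is L ⇒ W
n=8: can move to 0, which is L ⇒ W
n=9: can move to 2, which is L ⇒ W
n=10: can move to 2, which is L ⇒ W
n=11: can move to 4, which is L ⇒ W
n=12: can move to 4, which is L ⇒ W
n=13: can move to 6, which is L ⇒ W
n=14: can move to 6, which is L ⇒ W
n=15: moves to 14(W), 8(W), 7(W); every one is W ⇒ L
n=16: can move to 15, which is L ⇒ W
n=17: moves to 16(W), 10(W), 9(W); every one is W ⇒ L
n=18: can move to 17, which is L ⇒ W
n=19: moves to 18(W), 12(W), 11(W); every one is W ⇒ L
n=20: can move to 19, which is L ⇒ W
n=21: moves to 20(W), 14(W), 13(W); every one is W ⇒ L
n=22: can move to 21, which is L ⇒ W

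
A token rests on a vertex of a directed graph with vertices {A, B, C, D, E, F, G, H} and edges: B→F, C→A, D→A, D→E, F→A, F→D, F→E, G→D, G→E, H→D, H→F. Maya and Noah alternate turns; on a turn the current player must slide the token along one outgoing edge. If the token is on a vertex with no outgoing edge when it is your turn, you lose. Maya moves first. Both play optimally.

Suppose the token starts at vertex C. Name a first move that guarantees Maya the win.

Move to A.

Compute win/loss labels from the base case upward. A position with no move is L. Any other position is W if it can reach an L in one move, else L.
Every edge goes from a vertex to one that appears earlier in the order A, E, D, G, C, F, B, H, so processing vertices in that order labels each vertex after all of its successors.
A: no outgoing edge → L
E: no outgoing edge → L
D: →E(L), so W
G: →E(L), so W
C: →A(L), so W
F: →E(L), so W
B: →F(W) only, which is W, so L
H: →F(W), D(W) — all W, so L
From C, the L positions reachable in one move are: A.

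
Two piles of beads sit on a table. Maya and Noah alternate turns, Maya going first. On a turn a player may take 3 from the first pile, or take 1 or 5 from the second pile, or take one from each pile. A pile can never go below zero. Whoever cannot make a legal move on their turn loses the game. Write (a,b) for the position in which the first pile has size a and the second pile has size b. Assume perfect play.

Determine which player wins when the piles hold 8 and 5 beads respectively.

Compute win/loss labels from the base case upward. A position with no move is L. Any other position is W if it can reach an L in one move, else L.
No move ever increases a pile, so every position that can arise here has a ≤ 8 and b ≤ 5; it is enough to label the cells with 0 ≤ a ≤ 8 and 0 ≤ b ≤ 5.
Every move lowers a or b (never raises either), so fill the grid row by row in increasing a, and left to right within a row: each cell's successors are then already labelled.
      b=0  b=1  b=2  b=3  b=4  b=5
a=0:    L    W    L    W    L    W
a=1:    L    W    L    W    L    W
a=2:    L    W    L    W    L    W
a=3:    W    W    W    W    W    W
a=4:    W    L    W    L    W    L
a=5:    W    L    W    L    W    L
a=6:    L    W    W    L    W    W
a=7:    L    W    L    W    W    W
a=8:    L    W    L    W    L    W
Cells with no legal move (terminal, hence L): (0,0), (1,0), (2,0).
The remaining L cells, each justified by listing all of its moves:
(0,2): the only move is to (0,1)(W), a W ⇒ L
(0,4): the only move is to (0,3)(W), a W ⇒ L
(1,2): moves to (1,1)(W), (0,1)(W); every one is W ⇒ L
(1,4): moves to (1,3)(W), (0,3)(W); every one is W ⇒ L
(2,2): moves to (2,1)(W), (1,1)(W); every one is W ⇒ L
(2,4): moves to (2,3)(W), (1,3)(W); every one is W ⇒ L
(4,1): moves to (1,1)(W), (4,0)(W), (3,0)(W); every one is W ⇒ L
(4,3): moves to (1,3)(W), (4,2)(W), (3,2)(W); every one is W ⇒ L
(4,5): moves to (1,5)(W), (4,4)(W), (4,0)(W), (3,4)(W); every one is W ⇒ L
(5,1): moves to (2,1)(W), (5,0)(W), (4,0)(W); every one is W ⇒ L
(5,3): moves to (2,3)(W), (5,2)(W), (4,2)(W); every one is W ⇒ L
(5,5): moves to (2,5)(W), (5,4)(W), (5,0)(W), (4,4)(W); every one is W ⇒ L
(6,0): the only move is to (3,0)(W), a W ⇒ L
(6,3): moves to (3,3)(W), (6,2)(W), (5,2)(W); every one is W ⇒ L
(7,0): the only move is to (4,0)(W), a W ⇒ L
(7,2): moves to (4,2)(W), (7,1)(W), (6,1)(W); every one is W ⇒ L
(8,0): the only move is to (5,0)(W), a W ⇒ L
(8,2): moves to (5,2)(W), (8,1)(W), (7,1)(W); every one is W ⇒ L
(8,4): moves to (5,4)(W), (8,3)(W), (7,3)(W); every one is W ⇒ L
Every other cell has at least one move into one of the L cells above, so it is W.
From (8,5) Maya can move to (5,5), reaching an L position.

Maya wins.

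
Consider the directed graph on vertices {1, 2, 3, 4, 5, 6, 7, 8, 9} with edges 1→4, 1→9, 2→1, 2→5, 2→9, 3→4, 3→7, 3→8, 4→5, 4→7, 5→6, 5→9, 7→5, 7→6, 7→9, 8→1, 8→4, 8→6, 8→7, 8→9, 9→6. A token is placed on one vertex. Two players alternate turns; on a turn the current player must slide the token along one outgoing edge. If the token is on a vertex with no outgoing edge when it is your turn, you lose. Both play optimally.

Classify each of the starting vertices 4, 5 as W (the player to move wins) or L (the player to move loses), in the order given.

4: L, 5: W

Label each position W (a win for the player to move) or L (a loss). A position with no legal move is L; any other position is W exactly when some move reaches an L, and L when every move reaches a W.
Every edge goes from a vertex to one that appears earlier in the order 6, 9, 5, 7, 4, 1, 8, 2, 3, so processing vertices in that order labels each vertex after all of its successors.
6: no outgoing edge → L
9: →6(L), so W
5: →6(L), so W
7: →6(L), so W
4: →7(W), 5(W) — all W, so L
1: →4(L), so W
8: →4(L), so W
2: →1(W), 5(W), 9(W) — all W, so L
3: →4(L), so W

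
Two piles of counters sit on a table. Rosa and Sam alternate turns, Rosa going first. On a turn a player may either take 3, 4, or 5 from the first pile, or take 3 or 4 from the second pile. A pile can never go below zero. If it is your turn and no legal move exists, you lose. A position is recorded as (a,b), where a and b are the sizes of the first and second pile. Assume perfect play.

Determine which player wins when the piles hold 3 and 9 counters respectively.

Compute win/loss labels from the base case upward. A position with no move is L. Any other position is W if it can reach an L in one move, else L.
No move ever increases a pile, so every position that can arise here has a ≤ 3 and b ≤ 9; it is enough to label the cells with 0 ≤ a ≤ 3 and 0 ≤ b ≤ 9.
Every move lowers a or b (never raises either), so fill the grid row by row in increasing a, and left to right within a row: each cell's successors are then already labelled.
      b=0  b=1  b=2  b=3  b=4  b=5  b=6  b=7  b=8  b=9
a=0:    L    L    L    W    W    W    W    L    L    L
a=1:    L    L    L    W    W    W    W    L    L    L
a=2:    L    L    L    W    W    W    W    L    L    L
a=3:    W    W    W    L    L    L    W    W    W    W
Cells with no legal move (terminal, hence L): (0,0), (0,1), (0,2), (1,0), (1,1), (1,2), (2,0), (2,1), (2,2).
The remaining L cells, each justified by listing all of its moves:
(0,7): only reaches (0,4)(W), (0,3)(W), all W → L
(0,8): only reaches (0,5)(W), (0,4)(W), all W → L
(0,9): only reaches (0,6)(W), (0,5)(W), all W → L
(1,7): only reaches (1,4)(W), (1,3)(W), all W → L
(1,8): only reaches (1,5)(W), (1,4)(W), all W → L
(1,9): only reaches (1,6)(W), (1,5)(W), all W → L
(2,7): only reaches (2,4)(W), (2,3)(W), all W → L
(2,8): only reaches (2,5)(W), (2,4)(W), all W → L
(2,9): only reaches (2,6)(W), (2,5)(W), all W → L
(3,3): only reaches (0,3)(W), (3,0)(W), all W → L
(3,4): only reaches (0,4)(W), (3,1)(W), (3,0)(W), all W → L
(3,5): only reaches (0,5)(W), (3,2)(W), (3,1)(W), all W → L
Every other cell has at least one move into one of the L cells above, so it is W.
The starting position (3,9) is W: Rosa should move to (0,9), handing over an L position.

Rosa wins.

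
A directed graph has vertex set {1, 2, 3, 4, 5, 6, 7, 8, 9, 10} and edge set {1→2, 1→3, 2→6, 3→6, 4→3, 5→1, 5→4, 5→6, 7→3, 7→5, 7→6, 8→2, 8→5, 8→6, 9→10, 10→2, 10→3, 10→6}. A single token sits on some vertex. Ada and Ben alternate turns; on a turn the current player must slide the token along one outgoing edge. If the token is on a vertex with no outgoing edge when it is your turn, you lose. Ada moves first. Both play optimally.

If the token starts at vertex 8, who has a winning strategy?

Ada wins.

Work bottom-up. With no move the player to move loses. Otherwise the position is W if at least one move leads to an L position for the opponent, and L if every move leads to a W.
Every edge goes from a vertex to one that appears earlier in the order 6, 3, 2, 4, 10, 1, 5, 7, 8, 9, so processing vertices in that order labels each vertex after all of its successors.
6: no outgoing edge → L
3: can move to 6, which is L ⇒ W
2: can move to 6, which is L ⇒ W
4: the only move is to 3(W), a W ⇒ L
10: can move to 6, which is L ⇒ W
1: moves to 2(W), 3(W); every one is W ⇒ L
5: can move to 1, which is L ⇒ W
7: can move to 6, which is L ⇒ W
8: can move to 6, which is L ⇒ W
9: the only move is to 10(W), a W ⇒ L
From 8 Ada can move to 6, reaching an L position.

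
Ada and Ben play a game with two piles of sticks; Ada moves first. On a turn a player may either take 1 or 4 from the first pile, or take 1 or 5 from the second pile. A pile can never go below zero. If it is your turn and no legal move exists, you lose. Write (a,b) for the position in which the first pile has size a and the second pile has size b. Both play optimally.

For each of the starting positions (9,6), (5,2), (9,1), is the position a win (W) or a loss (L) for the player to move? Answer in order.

(9,6): W, (5,2): L, (9,1): W

Compute win/loss labels from the base case upward. A position with no move is L. Any other position is W if it can reach an L in one move, else L.
No move ever increases a pile, so every position that can arise here has a ≤ 9 and b ≤ 6; it is enough to label the cells with 0 ≤ a ≤ 9 and 0 ≤ b ≤ 6.
Every move lowers a or b (never raises either), so fill the grid row by row in increasing a, and left to right within a row: each cell's successors are then already labelled.
      b=0  b=1  b=2  b=3  b=4  b=5  b=6
a=0:    L    W    L    W    L    W    L
a=1:    W    L    W    L    W    L    W
a=2:    L    W    L    W    L    W    L
a=3:    W    L    W    L    W    L    W
a=4:    W    W    W    W    W    W    W
a=5:    L    W    L    W    L    W    L
a=6:    W    L    W    L    W    L    W
a=7:    L    W    L    W    L    W    L
a=8:    W    L    W    L    W    L    W
a=9:    W    W    W    W    W    W    W
Cells with no legal move (terminal, hence L): (0,0).
The remaining L cells, each justified by listing all of its moves:
(0,2): only reaches (0,1)(W), which is W → L
(0,4): only reaches (0,3)(W), which is W → L
(0,6): only reaches (0,5)(W), (0,1)(W), all W → L
(1,1): only reaches (0,1)(W), (1,0)(W), all W → L
(1,3): only reaches (0,3)(W), (1,2)(W), all W → L
(1,5): only reaches (0,5)(W), (1,4)(W), (1,0)(W), all W → L
(2,0): only reaches (1,0)(W), which is W → L
(2,2): only reaches (1,2)(W), (2,1)(W), all W → L
(2,4): only reaches (1,4)(W), (2,3)(W), all W → L
(2,6): only reaches (1,6)(W), (2,5)(W), (2,1)(W), all W → L
(3,1): only reaches (2,1)(W), (3,0)(W), all W → L
(3,3): only reaches (2,3)(W), (3,2)(W), all W → L
(3,5): only reaches (2,5)(W), (3,4)(W), (3,0)(W), all W → L
(5,0): only reaches (4,0)(W), (1,0)(W), all W → L
(5,2): only reaches (4,2)(W), (1,2)(W), (5,1)(W), all W → L
(5,4): only reaches (4,4)(W), (1,4)(W), (5,3)(W), all W → L
(5,6): only reaches (4,6)(W), (1,6)(W), (5,5)(W), (5,1)(W), all W → L
(6,1): only reaches (5,1)(W), (2,1)(W), (6,0)(W), all W → L
(6,3): only reaches (5,3)(W), (2,3)(W), (6,2)(W), all W → L
(6,5): only reaches (5,5)(W), (2,5)(W), (6,4)(W), (6,0)(W), all W → L
(7,0): only reaches (6,0)(W), (3,0)(W), all W → L
(7,2): only reaches (6,2)(W), (3,2)(W), (7,1)(W), all W → L
(7,4): only reaches (6,4)(W), (3,4)(W), (7,3)(W), all W → L
(7,6): only reaches (6,6)(W), (3,6)(W), (7,5)(W), (7,1)(W), all W → L
(8,1): only reaches (7,1)(W), (4,1)(W), (8,0)(W), all W → L
(8,3): only reaches (7,3)(W), (4,3)(W), (8,2)(W), all W → L
(8,5): only reaches (7,5)(W), (4,5)(W), (8,4)(W), (8,0)(W), all W → L
Every other cell has at least one move into one of the L cells above, so it is W.
(9,6): the move to (5,6) reaches an L cell, so W
(5,2): one of the L cells justified above, so L
(9,1): the move to (8,1) reaches an L cell, so W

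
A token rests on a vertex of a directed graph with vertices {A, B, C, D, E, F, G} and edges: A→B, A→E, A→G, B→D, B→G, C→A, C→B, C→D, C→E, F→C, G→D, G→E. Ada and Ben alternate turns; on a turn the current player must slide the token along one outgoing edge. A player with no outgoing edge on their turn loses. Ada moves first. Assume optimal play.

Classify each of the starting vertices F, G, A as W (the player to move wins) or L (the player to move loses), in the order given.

F: L, G: W, A: W

Label each position W (a win for the player to move) or L (a loss). A position with no legal move is L; any other position is W exactly when some move reaches an L, and L when every move reaches a W.
Every edge goes from a vertex to one that appears earlier in the order E, D, G, B, A, C, F, so processing vertices in that order labels each vertex after all of its successors.
E: no outgoing edge → L
D: no outgoing edge → L
G: reaches L-position D → W
B: reaches L-position D → W
A: reaches L-position E → W
C: reaches L-position D → W
F: only reaches C(W), which is W → L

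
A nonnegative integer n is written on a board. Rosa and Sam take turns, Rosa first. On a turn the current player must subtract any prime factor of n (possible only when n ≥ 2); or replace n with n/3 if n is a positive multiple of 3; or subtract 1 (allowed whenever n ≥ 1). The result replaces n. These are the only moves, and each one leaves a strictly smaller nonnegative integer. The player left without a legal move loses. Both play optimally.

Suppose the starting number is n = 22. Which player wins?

Sam wins.

Build the W/L table. Terminal = L. A non-terminal position is W if it has a move to some L; otherwise it is L.
n=0: no move → L
n=1: reaches L-position 0 → W
n=2: reaches L-position 0 → W
n=3: reaches L-position 0 → W
n=4: only reaches 2(W), 3(W), all W → L
n=5: reaches L-position 0 → W
n=6: reaches L-position 4 → W
n=7: reaches L-position 0 → W
n=8: only reaches 6(W), 7(W), all W → L
n=9: reaches L-position 8 → W
n=10: reaches L-position 8 → W
n=11: reaches L-position 0 → W
n=12: reaches L-position 4 → W
n=13: reaches L-position 0 → W
n=14: only reaches 7(W), 12(W), 13(W), all W → L
n=15: reaches L-position 14 → W
n=16: reaches L-position 14 → W
n=17: reaches L-position 0 → W
n=18: only reaches 6(W), 15(W), 16(W), 17(W), all W → L
n=19: reaches L-position 0 → W
n=20: reaches L-position 18 → W
n=21: reaches L-position 14 → W
n=22: only reaches 11(W), 20(W), 21(W), all W → L
Every move from 22 reaches a W position, so the mover loses.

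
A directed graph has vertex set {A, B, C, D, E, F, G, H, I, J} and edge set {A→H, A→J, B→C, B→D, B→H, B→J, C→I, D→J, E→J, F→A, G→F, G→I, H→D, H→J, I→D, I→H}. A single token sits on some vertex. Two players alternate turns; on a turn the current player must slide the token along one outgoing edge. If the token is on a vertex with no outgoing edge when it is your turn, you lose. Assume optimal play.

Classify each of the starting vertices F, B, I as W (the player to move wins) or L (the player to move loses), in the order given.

F: L, B: W, I: L

Positions with no move are L. A position that does have a move is losing for the player to move precisely when every available move leads to a winning position for the opponent. Fill in the labels:
Every edge goes from a vertex to one that appears earlier in the order J, E, D, H, I, C, A, F, G, B, so processing vertices in that order labels each vertex after all of its successors.
J: no outgoing edge → L
E: W (go to J, an L position)
D: W (go to J, an L position)
H: W (go to J, an L position)
I: L (options H(W), D(W) are all W)
C: W (go to I, an L position)
A: W (go to J, an L position)
F: L (sole option A(W) is W)
G: W (go to F, an L position)
B: W (go to J, an L position)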